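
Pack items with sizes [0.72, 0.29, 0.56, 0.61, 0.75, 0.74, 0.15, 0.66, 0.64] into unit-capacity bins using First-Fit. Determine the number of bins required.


Place items sequentially using First-Fit:
  Item 0.72 -> new Bin 1
  Item 0.29 -> new Bin 2
  Item 0.56 -> Bin 2 (now 0.85)
  Item 0.61 -> new Bin 3
  Item 0.75 -> new Bin 4
  Item 0.74 -> new Bin 5
  Item 0.15 -> Bin 1 (now 0.87)
  Item 0.66 -> new Bin 6
  Item 0.64 -> new Bin 7
Total bins used = 7

7


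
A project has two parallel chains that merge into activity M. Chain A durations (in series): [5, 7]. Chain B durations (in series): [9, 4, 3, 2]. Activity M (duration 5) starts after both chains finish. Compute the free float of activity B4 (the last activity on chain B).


ES(B4) = sum of predecessors on chain B = 16
EF(B4) = ES + duration = 16 + 2 = 18
Successor of B4 is M. ES(M) = max(sum(A), sum(B)) = max(12, 18) = 18
Free float = ES(successor) - EF(current) = 18 - 18 = 0

0


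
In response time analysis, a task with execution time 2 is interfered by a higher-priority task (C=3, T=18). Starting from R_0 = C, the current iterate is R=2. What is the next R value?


R_next = C + ceil(R_prev / T_hp) * C_hp
ceil(2 / 18) = ceil(0.1111) = 1
Interference = 1 * 3 = 3
R_next = 2 + 3 = 5

5


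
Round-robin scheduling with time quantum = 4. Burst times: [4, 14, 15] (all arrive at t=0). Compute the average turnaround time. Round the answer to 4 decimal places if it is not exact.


Time quantum = 4
Execution trace:
  J1 runs 4 units, time = 4
  J2 runs 4 units, time = 8
  J3 runs 4 units, time = 12
  J2 runs 4 units, time = 16
  J3 runs 4 units, time = 20
  J2 runs 4 units, time = 24
  J3 runs 4 units, time = 28
  J2 runs 2 units, time = 30
  J3 runs 3 units, time = 33
Finish times: [4, 30, 33]
Average turnaround = 67/3 = 22.3333

22.3333


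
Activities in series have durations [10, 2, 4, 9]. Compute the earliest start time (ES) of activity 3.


Activity 3 starts after activities 1 through 2 complete.
Predecessor durations: [10, 2]
ES = 10 + 2 = 12

12


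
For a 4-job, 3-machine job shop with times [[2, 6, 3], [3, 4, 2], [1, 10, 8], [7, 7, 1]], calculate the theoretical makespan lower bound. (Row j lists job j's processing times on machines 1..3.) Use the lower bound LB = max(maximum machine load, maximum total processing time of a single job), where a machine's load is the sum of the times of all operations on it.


Machine loads:
  Machine 1: 2 + 3 + 1 + 7 = 13
  Machine 2: 6 + 4 + 10 + 7 = 27
  Machine 3: 3 + 2 + 8 + 1 = 14
Max machine load = 27
Job totals:
  Job 1: 11
  Job 2: 9
  Job 3: 19
  Job 4: 15
Max job total = 19
Lower bound = max(27, 19) = 27

27


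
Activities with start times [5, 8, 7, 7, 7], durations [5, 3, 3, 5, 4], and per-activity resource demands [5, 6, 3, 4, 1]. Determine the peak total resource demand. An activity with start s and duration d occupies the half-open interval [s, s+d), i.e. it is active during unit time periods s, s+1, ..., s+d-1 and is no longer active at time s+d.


Each activity i is active on [start_i, start_i + duration_i).
Compute total resource usage per time slot:
  t=0: active resources = [], total = 0
  t=1: active resources = [], total = 0
  t=2: active resources = [], total = 0
  t=3: active resources = [], total = 0
  t=4: active resources = [], total = 0
  t=5: active resources = [5], total = 5
  t=6: active resources = [5], total = 5
  t=7: active resources = [5, 3, 4, 1], total = 13
  t=8: active resources = [5, 6, 3, 4, 1], total = 19
  t=9: active resources = [5, 6, 3, 4, 1], total = 19
  t=10: active resources = [6, 4, 1], total = 11
  t=11: active resources = [4], total = 4
Peak resource demand = 19

19


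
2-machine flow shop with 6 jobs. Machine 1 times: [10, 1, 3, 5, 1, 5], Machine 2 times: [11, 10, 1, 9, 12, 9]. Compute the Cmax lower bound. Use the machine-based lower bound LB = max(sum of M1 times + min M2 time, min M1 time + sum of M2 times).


LB1 = sum(M1 times) + min(M2 times) = 25 + 1 = 26
LB2 = min(M1 times) + sum(M2 times) = 1 + 52 = 53
Lower bound = max(LB1, LB2) = max(26, 53) = 53

53


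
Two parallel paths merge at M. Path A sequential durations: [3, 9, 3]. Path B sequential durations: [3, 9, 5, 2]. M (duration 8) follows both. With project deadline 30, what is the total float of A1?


Forward pass: ES(A1) = sum of predecessors on chain A = 0
EF = ES + duration = 0 + 3 = 3
Backward pass: LF(M) = deadline = 30; LS(M) = 30 - 8 = 22
LF(A1) = LS(M) - sum(successors on chain A) = 22 - 12 = 10
LS = LF - duration = 10 - 3 = 7
Total float = LS - ES = 7 - 0 = 7

7


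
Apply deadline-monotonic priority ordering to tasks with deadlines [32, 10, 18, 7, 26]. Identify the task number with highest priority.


Sort tasks by relative deadline (ascending):
  Task 4: deadline = 7
  Task 2: deadline = 10
  Task 3: deadline = 18
  Task 5: deadline = 26
  Task 1: deadline = 32
Priority order (highest first): [4, 2, 3, 5, 1]
Highest priority task = 4

4


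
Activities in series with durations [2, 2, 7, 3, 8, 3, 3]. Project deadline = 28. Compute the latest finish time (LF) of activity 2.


LF(activity 2) = deadline - sum of successor durations
Successors: activities 3 through 7 with durations [7, 3, 8, 3, 3]
Sum of successor durations = 24
LF = 28 - 24 = 4

4


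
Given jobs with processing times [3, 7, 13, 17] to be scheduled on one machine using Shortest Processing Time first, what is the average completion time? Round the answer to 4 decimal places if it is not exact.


Sort jobs by processing time (SPT order): [3, 7, 13, 17]
Compute completion times sequentially:
  Job 1: processing = 3, completes at 3
  Job 2: processing = 7, completes at 10
  Job 3: processing = 13, completes at 23
  Job 4: processing = 17, completes at 40
Sum of completion times = 76
Average completion time = 76/4 = 19.0

19.0


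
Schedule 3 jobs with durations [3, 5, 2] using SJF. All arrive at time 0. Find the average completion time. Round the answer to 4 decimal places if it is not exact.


SJF order (ascending): [2, 3, 5]
Completion times:
  Job 1: burst=2, C=2
  Job 2: burst=3, C=5
  Job 3: burst=5, C=10
Average completion = 17/3 = 5.6667

5.6667


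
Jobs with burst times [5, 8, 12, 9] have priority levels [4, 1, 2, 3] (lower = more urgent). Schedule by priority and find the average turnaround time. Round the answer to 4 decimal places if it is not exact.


Sort by priority (ascending = highest first):
Order: [(1, 8), (2, 12), (3, 9), (4, 5)]
Completion times:
  Priority 1, burst=8, C=8
  Priority 2, burst=12, C=20
  Priority 3, burst=9, C=29
  Priority 4, burst=5, C=34
Average turnaround = 91/4 = 22.75

22.75


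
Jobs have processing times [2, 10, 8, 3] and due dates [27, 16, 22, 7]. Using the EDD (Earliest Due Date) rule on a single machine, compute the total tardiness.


Sort by due date (EDD order): [(3, 7), (10, 16), (8, 22), (2, 27)]
Compute completion times and tardiness:
  Job 1: p=3, d=7, C=3, tardiness=max(0,3-7)=0
  Job 2: p=10, d=16, C=13, tardiness=max(0,13-16)=0
  Job 3: p=8, d=22, C=21, tardiness=max(0,21-22)=0
  Job 4: p=2, d=27, C=23, tardiness=max(0,23-27)=0
Total tardiness = 0

0


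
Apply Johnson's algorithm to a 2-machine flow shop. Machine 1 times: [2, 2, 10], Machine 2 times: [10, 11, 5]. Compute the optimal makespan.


Apply Johnson's rule:
  Group 1 (a <= b): [(1, 2, 10), (2, 2, 11)]
  Group 2 (a > b): [(3, 10, 5)]
Optimal job order: [1, 2, 3]
Schedule:
  Job 1: M1 done at 2, M2 done at 12
  Job 2: M1 done at 4, M2 done at 23
  Job 3: M1 done at 14, M2 done at 28
Makespan = 28

28


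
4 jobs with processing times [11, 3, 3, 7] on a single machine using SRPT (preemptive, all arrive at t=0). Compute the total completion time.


Since all jobs arrive at t=0, SRPT equals SPT ordering.
SPT order: [3, 3, 7, 11]
Completion times:
  Job 1: p=3, C=3
  Job 2: p=3, C=6
  Job 3: p=7, C=13
  Job 4: p=11, C=24
Total completion time = 3 + 6 + 13 + 24 = 46

46


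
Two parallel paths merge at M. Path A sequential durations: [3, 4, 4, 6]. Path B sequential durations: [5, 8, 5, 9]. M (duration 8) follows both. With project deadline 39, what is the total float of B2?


Forward pass: ES(B2) = sum of predecessors on chain B = 5
EF = ES + duration = 5 + 8 = 13
Backward pass: LF(M) = deadline = 39; LS(M) = 39 - 8 = 31
LF(B2) = LS(M) - sum(successors on chain B) = 31 - 14 = 17
LS = LF - duration = 17 - 8 = 9
Total float = LS - ES = 9 - 5 = 4

4


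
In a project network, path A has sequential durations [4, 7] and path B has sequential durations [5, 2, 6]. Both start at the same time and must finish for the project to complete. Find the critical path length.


Path A total = 4 + 7 = 11
Path B total = 5 + 2 + 6 = 13
Critical path = longest path = max(11, 13) = 13

13


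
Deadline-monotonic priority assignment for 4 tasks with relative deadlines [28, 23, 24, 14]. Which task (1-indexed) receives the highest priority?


Sort tasks by relative deadline (ascending):
  Task 4: deadline = 14
  Task 2: deadline = 23
  Task 3: deadline = 24
  Task 1: deadline = 28
Priority order (highest first): [4, 2, 3, 1]
Highest priority task = 4

4


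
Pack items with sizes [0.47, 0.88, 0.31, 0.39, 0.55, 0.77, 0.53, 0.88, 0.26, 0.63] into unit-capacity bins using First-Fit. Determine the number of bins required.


Place items sequentially using First-Fit:
  Item 0.47 -> new Bin 1
  Item 0.88 -> new Bin 2
  Item 0.31 -> Bin 1 (now 0.78)
  Item 0.39 -> new Bin 3
  Item 0.55 -> Bin 3 (now 0.94)
  Item 0.77 -> new Bin 4
  Item 0.53 -> new Bin 5
  Item 0.88 -> new Bin 6
  Item 0.26 -> Bin 5 (now 0.79)
  Item 0.63 -> new Bin 7
Total bins used = 7

7


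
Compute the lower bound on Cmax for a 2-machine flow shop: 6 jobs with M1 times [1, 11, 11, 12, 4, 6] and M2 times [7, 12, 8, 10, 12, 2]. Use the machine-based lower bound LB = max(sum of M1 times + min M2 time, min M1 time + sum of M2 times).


LB1 = sum(M1 times) + min(M2 times) = 45 + 2 = 47
LB2 = min(M1 times) + sum(M2 times) = 1 + 51 = 52
Lower bound = max(LB1, LB2) = max(47, 52) = 52

52


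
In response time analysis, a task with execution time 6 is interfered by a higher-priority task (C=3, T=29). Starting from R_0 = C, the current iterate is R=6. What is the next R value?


R_next = C + ceil(R_prev / T_hp) * C_hp
ceil(6 / 29) = ceil(0.2069) = 1
Interference = 1 * 3 = 3
R_next = 6 + 3 = 9

9


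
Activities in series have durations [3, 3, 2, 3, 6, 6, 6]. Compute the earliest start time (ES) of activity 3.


Activity 3 starts after activities 1 through 2 complete.
Predecessor durations: [3, 3]
ES = 3 + 3 = 6

6


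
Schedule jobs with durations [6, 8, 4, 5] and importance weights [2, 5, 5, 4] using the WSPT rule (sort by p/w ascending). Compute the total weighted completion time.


Compute p/w ratios and sort ascending (WSPT): [(4, 5), (5, 4), (8, 5), (6, 2)]
Compute weighted completion times:
  Job (p=4,w=5): C=4, w*C=5*4=20
  Job (p=5,w=4): C=9, w*C=4*9=36
  Job (p=8,w=5): C=17, w*C=5*17=85
  Job (p=6,w=2): C=23, w*C=2*23=46
Total weighted completion time = 187

187


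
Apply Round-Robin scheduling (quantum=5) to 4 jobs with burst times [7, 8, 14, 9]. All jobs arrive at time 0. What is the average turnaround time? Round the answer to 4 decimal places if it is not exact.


Time quantum = 5
Execution trace:
  J1 runs 5 units, time = 5
  J2 runs 5 units, time = 10
  J3 runs 5 units, time = 15
  J4 runs 5 units, time = 20
  J1 runs 2 units, time = 22
  J2 runs 3 units, time = 25
  J3 runs 5 units, time = 30
  J4 runs 4 units, time = 34
  J3 runs 4 units, time = 38
Finish times: [22, 25, 38, 34]
Average turnaround = 119/4 = 29.75

29.75


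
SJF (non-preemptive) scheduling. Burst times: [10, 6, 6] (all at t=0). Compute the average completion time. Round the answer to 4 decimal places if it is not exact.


SJF order (ascending): [6, 6, 10]
Completion times:
  Job 1: burst=6, C=6
  Job 2: burst=6, C=12
  Job 3: burst=10, C=22
Average completion = 40/3 = 13.3333

13.3333


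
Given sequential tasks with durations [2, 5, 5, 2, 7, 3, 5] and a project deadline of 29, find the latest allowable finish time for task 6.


LF(activity 6) = deadline - sum of successor durations
Successors: activities 7 through 7 with durations [5]
Sum of successor durations = 5
LF = 29 - 5 = 24

24


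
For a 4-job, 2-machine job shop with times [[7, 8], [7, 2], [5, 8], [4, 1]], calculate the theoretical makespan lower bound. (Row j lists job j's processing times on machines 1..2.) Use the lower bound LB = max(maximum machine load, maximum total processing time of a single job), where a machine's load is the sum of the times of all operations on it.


Machine loads:
  Machine 1: 7 + 7 + 5 + 4 = 23
  Machine 2: 8 + 2 + 8 + 1 = 19
Max machine load = 23
Job totals:
  Job 1: 15
  Job 2: 9
  Job 3: 13
  Job 4: 5
Max job total = 15
Lower bound = max(23, 15) = 23

23


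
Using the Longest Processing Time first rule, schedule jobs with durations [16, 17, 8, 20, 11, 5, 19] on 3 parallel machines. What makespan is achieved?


Sort jobs in decreasing order (LPT): [20, 19, 17, 16, 11, 8, 5]
Assign each job to the least loaded machine:
  Machine 1: jobs [20, 8, 5], load = 33
  Machine 2: jobs [19, 11], load = 30
  Machine 3: jobs [17, 16], load = 33
Makespan = max load = 33

33


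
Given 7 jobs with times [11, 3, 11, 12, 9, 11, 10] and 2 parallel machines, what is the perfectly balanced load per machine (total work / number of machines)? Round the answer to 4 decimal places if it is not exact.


Total processing time = 11 + 3 + 11 + 12 + 9 + 11 + 10 = 67
Number of machines = 2
Ideal balanced load = 67 / 2 = 33.5

33.5


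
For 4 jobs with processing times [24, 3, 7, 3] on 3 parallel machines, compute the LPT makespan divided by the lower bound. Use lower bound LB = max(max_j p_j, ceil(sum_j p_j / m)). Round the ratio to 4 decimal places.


LPT order: [24, 7, 3, 3]
Machine loads after assignment: [24, 7, 6]
LPT makespan = 24
Lower bound = max(max_job, ceil(total/3)) = max(24, 13) = 24
Ratio = 24 / 24 = 1.0

1.0


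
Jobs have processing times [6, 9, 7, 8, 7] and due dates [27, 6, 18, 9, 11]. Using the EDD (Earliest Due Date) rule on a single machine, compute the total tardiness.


Sort by due date (EDD order): [(9, 6), (8, 9), (7, 11), (7, 18), (6, 27)]
Compute completion times and tardiness:
  Job 1: p=9, d=6, C=9, tardiness=max(0,9-6)=3
  Job 2: p=8, d=9, C=17, tardiness=max(0,17-9)=8
  Job 3: p=7, d=11, C=24, tardiness=max(0,24-11)=13
  Job 4: p=7, d=18, C=31, tardiness=max(0,31-18)=13
  Job 5: p=6, d=27, C=37, tardiness=max(0,37-27)=10
Total tardiness = 47

47


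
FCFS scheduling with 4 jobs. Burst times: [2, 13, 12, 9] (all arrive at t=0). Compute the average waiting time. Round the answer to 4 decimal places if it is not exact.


FCFS order (as given): [2, 13, 12, 9]
Waiting times:
  Job 1: wait = 0
  Job 2: wait = 2
  Job 3: wait = 15
  Job 4: wait = 27
Sum of waiting times = 44
Average waiting time = 44/4 = 11.0

11.0


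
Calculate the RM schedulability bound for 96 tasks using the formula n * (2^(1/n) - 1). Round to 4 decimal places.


Compute 2^(1/96) = 1.0072464122
Subtract 1: 1.0072464122 - 1 = 0.0072464122
Multiply by n: 96 * 0.0072464122 = 0.6956555712
Round to 4 dp: 0.6957

0.6957


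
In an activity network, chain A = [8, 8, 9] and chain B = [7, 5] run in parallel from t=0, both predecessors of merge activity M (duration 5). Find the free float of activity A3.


ES(A3) = sum of predecessors on chain A = 16
EF(A3) = ES + duration = 16 + 9 = 25
Successor of A3 is M. ES(M) = max(sum(A), sum(B)) = max(25, 12) = 25
Free float = ES(successor) - EF(current) = 25 - 25 = 0

0


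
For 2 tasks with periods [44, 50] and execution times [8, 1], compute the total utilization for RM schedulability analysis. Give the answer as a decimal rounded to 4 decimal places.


Compute individual utilizations (exact fractions):
  Task 1: C/T = 8/44 = 2/11 (approx. 0.1818)
  Task 2: C/T = 1/50 (approx. 0.02)
Total utilization U = 2/11 + 1/50 = 111/550
Rounded to 4 decimal places: U = 0.2018
RM (Liu & Layland) bound for 2 tasks = 0.828427; compare with U = 111/550 (approx. 0.201818)
U <= bound, so schedulable by RM sufficient condition.

0.2018


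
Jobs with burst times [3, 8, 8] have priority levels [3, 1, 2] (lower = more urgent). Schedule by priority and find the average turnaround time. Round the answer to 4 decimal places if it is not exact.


Sort by priority (ascending = highest first):
Order: [(1, 8), (2, 8), (3, 3)]
Completion times:
  Priority 1, burst=8, C=8
  Priority 2, burst=8, C=16
  Priority 3, burst=3, C=19
Average turnaround = 43/3 = 14.3333

14.3333


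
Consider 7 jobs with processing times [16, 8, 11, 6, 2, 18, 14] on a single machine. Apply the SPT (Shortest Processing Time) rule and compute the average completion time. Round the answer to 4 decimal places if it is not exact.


Sort jobs by processing time (SPT order): [2, 6, 8, 11, 14, 16, 18]
Compute completion times sequentially:
  Job 1: processing = 2, completes at 2
  Job 2: processing = 6, completes at 8
  Job 3: processing = 8, completes at 16
  Job 4: processing = 11, completes at 27
  Job 5: processing = 14, completes at 41
  Job 6: processing = 16, completes at 57
  Job 7: processing = 18, completes at 75
Sum of completion times = 226
Average completion time = 226/7 = 32.2857

32.2857


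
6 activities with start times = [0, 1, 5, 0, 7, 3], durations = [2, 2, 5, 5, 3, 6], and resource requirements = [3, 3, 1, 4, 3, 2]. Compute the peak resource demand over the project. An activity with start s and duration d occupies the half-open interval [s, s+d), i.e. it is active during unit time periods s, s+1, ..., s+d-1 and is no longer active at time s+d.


Each activity i is active on [start_i, start_i + duration_i).
Compute total resource usage per time slot:
  t=0: active resources = [3, 4], total = 7
  t=1: active resources = [3, 3, 4], total = 10
  t=2: active resources = [3, 4], total = 7
  t=3: active resources = [4, 2], total = 6
  t=4: active resources = [4, 2], total = 6
  t=5: active resources = [1, 2], total = 3
  t=6: active resources = [1, 2], total = 3
  t=7: active resources = [1, 3, 2], total = 6
  t=8: active resources = [1, 3, 2], total = 6
  t=9: active resources = [1, 3], total = 4
Peak resource demand = 10

10


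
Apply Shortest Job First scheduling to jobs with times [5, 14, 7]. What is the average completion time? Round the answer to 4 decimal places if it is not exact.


SJF order (ascending): [5, 7, 14]
Completion times:
  Job 1: burst=5, C=5
  Job 2: burst=7, C=12
  Job 3: burst=14, C=26
Average completion = 43/3 = 14.3333

14.3333


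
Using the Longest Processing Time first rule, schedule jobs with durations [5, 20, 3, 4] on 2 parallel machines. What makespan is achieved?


Sort jobs in decreasing order (LPT): [20, 5, 4, 3]
Assign each job to the least loaded machine:
  Machine 1: jobs [20], load = 20
  Machine 2: jobs [5, 4, 3], load = 12
Makespan = max load = 20

20


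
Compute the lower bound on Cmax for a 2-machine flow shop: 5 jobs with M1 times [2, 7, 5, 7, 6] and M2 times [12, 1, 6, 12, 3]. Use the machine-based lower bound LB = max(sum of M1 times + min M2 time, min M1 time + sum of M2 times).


LB1 = sum(M1 times) + min(M2 times) = 27 + 1 = 28
LB2 = min(M1 times) + sum(M2 times) = 2 + 34 = 36
Lower bound = max(LB1, LB2) = max(28, 36) = 36

36


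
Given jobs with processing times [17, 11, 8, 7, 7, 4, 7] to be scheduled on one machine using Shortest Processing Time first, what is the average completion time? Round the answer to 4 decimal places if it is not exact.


Sort jobs by processing time (SPT order): [4, 7, 7, 7, 8, 11, 17]
Compute completion times sequentially:
  Job 1: processing = 4, completes at 4
  Job 2: processing = 7, completes at 11
  Job 3: processing = 7, completes at 18
  Job 4: processing = 7, completes at 25
  Job 5: processing = 8, completes at 33
  Job 6: processing = 11, completes at 44
  Job 7: processing = 17, completes at 61
Sum of completion times = 196
Average completion time = 196/7 = 28.0

28.0


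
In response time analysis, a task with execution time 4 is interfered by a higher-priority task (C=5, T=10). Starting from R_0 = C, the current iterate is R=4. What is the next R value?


R_next = C + ceil(R_prev / T_hp) * C_hp
ceil(4 / 10) = ceil(0.4) = 1
Interference = 1 * 5 = 5
R_next = 4 + 5 = 9

9


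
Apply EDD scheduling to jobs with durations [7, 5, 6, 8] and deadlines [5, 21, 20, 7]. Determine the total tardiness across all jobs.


Sort by due date (EDD order): [(7, 5), (8, 7), (6, 20), (5, 21)]
Compute completion times and tardiness:
  Job 1: p=7, d=5, C=7, tardiness=max(0,7-5)=2
  Job 2: p=8, d=7, C=15, tardiness=max(0,15-7)=8
  Job 3: p=6, d=20, C=21, tardiness=max(0,21-20)=1
  Job 4: p=5, d=21, C=26, tardiness=max(0,26-21)=5
Total tardiness = 16

16


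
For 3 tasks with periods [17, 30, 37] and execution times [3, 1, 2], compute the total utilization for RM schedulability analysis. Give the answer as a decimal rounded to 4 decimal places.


Compute individual utilizations (exact fractions):
  Task 1: C/T = 3/17 (approx. 0.1765)
  Task 2: C/T = 1/30 (approx. 0.0333)
  Task 3: C/T = 2/37 (approx. 0.0541)
Total utilization U = 3/17 + 1/30 + 2/37 = 4979/18870
Rounded to 4 decimal places: U = 0.2639
RM (Liu & Layland) bound for 3 tasks = 0.779763; compare with U = 4979/18870 (approx. 0.263858)
U <= bound, so schedulable by RM sufficient condition.

0.2639


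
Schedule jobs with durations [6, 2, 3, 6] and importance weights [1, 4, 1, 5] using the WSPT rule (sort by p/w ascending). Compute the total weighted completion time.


Compute p/w ratios and sort ascending (WSPT): [(2, 4), (6, 5), (3, 1), (6, 1)]
Compute weighted completion times:
  Job (p=2,w=4): C=2, w*C=4*2=8
  Job (p=6,w=5): C=8, w*C=5*8=40
  Job (p=3,w=1): C=11, w*C=1*11=11
  Job (p=6,w=1): C=17, w*C=1*17=17
Total weighted completion time = 76

76


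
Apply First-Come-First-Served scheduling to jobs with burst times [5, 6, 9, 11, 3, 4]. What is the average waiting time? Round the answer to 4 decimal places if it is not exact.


FCFS order (as given): [5, 6, 9, 11, 3, 4]
Waiting times:
  Job 1: wait = 0
  Job 2: wait = 5
  Job 3: wait = 11
  Job 4: wait = 20
  Job 5: wait = 31
  Job 6: wait = 34
Sum of waiting times = 101
Average waiting time = 101/6 = 16.8333

16.8333


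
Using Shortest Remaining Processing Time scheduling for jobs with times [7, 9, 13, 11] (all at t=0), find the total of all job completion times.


Since all jobs arrive at t=0, SRPT equals SPT ordering.
SPT order: [7, 9, 11, 13]
Completion times:
  Job 1: p=7, C=7
  Job 2: p=9, C=16
  Job 3: p=11, C=27
  Job 4: p=13, C=40
Total completion time = 7 + 16 + 27 + 40 = 90

90


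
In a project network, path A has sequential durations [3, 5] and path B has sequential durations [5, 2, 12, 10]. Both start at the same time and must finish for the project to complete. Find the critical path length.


Path A total = 3 + 5 = 8
Path B total = 5 + 2 + 12 + 10 = 29
Critical path = longest path = max(8, 29) = 29

29


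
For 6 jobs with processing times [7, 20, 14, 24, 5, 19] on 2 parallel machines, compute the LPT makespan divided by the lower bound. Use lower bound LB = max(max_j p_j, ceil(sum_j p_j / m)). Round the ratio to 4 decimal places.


LPT order: [24, 20, 19, 14, 7, 5]
Machine loads after assignment: [45, 44]
LPT makespan = 45
Lower bound = max(max_job, ceil(total/2)) = max(24, 45) = 45
Ratio = 45 / 45 = 1.0

1.0


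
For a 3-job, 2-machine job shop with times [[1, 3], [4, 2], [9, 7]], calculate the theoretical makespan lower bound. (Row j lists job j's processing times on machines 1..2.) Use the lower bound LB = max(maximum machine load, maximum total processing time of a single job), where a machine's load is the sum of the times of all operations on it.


Machine loads:
  Machine 1: 1 + 4 + 9 = 14
  Machine 2: 3 + 2 + 7 = 12
Max machine load = 14
Job totals:
  Job 1: 4
  Job 2: 6
  Job 3: 16
Max job total = 16
Lower bound = max(14, 16) = 16

16


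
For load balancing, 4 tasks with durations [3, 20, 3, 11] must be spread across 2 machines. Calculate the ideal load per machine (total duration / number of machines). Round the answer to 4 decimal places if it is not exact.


Total processing time = 3 + 20 + 3 + 11 = 37
Number of machines = 2
Ideal balanced load = 37 / 2 = 18.5

18.5


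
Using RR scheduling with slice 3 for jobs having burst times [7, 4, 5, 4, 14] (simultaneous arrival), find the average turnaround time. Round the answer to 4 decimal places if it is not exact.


Time quantum = 3
Execution trace:
  J1 runs 3 units, time = 3
  J2 runs 3 units, time = 6
  J3 runs 3 units, time = 9
  J4 runs 3 units, time = 12
  J5 runs 3 units, time = 15
  J1 runs 3 units, time = 18
  J2 runs 1 units, time = 19
  J3 runs 2 units, time = 21
  J4 runs 1 units, time = 22
  J5 runs 3 units, time = 25
  J1 runs 1 units, time = 26
  J5 runs 3 units, time = 29
  J5 runs 3 units, time = 32
  J5 runs 2 units, time = 34
Finish times: [26, 19, 21, 22, 34]
Average turnaround = 122/5 = 24.4

24.4


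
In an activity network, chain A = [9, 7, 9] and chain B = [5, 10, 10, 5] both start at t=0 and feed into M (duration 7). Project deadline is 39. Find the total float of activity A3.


Forward pass: ES(A3) = sum of predecessors on chain A = 16
EF = ES + duration = 16 + 9 = 25
Backward pass: LF(M) = deadline = 39; LS(M) = 39 - 7 = 32
LF(A3) = LS(M) - sum(successors on chain A) = 32 - 0 = 32
LS = LF - duration = 32 - 9 = 23
Total float = LS - ES = 23 - 16 = 7

7


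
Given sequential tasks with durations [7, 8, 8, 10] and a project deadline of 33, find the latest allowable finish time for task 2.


LF(activity 2) = deadline - sum of successor durations
Successors: activities 3 through 4 with durations [8, 10]
Sum of successor durations = 18
LF = 33 - 18 = 15

15


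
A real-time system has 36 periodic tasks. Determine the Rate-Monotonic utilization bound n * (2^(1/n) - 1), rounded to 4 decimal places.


Compute 2^(1/36) = 1.0194406437
Subtract 1: 1.0194406437 - 1 = 0.0194406437
Multiply by n: 36 * 0.0194406437 = 0.6998631732
Round to 4 dp: 0.6999

0.6999


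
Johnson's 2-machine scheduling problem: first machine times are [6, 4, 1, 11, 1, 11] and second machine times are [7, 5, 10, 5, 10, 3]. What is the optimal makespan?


Apply Johnson's rule:
  Group 1 (a <= b): [(3, 1, 10), (5, 1, 10), (2, 4, 5), (1, 6, 7)]
  Group 2 (a > b): [(4, 11, 5), (6, 11, 3)]
Optimal job order: [3, 5, 2, 1, 4, 6]
Schedule:
  Job 3: M1 done at 1, M2 done at 11
  Job 5: M1 done at 2, M2 done at 21
  Job 2: M1 done at 6, M2 done at 26
  Job 1: M1 done at 12, M2 done at 33
  Job 4: M1 done at 23, M2 done at 38
  Job 6: M1 done at 34, M2 done at 41
Makespan = 41

41


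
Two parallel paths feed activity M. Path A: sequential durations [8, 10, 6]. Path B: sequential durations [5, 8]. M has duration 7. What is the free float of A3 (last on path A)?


ES(A3) = sum of predecessors on chain A = 18
EF(A3) = ES + duration = 18 + 6 = 24
Successor of A3 is M. ES(M) = max(sum(A), sum(B)) = max(24, 13) = 24
Free float = ES(successor) - EF(current) = 24 - 24 = 0

0


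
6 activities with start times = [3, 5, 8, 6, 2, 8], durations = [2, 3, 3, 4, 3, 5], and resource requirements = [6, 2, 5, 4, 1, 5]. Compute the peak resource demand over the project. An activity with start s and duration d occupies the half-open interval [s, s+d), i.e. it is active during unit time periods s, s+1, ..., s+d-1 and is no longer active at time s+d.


Each activity i is active on [start_i, start_i + duration_i).
Compute total resource usage per time slot:
  t=0: active resources = [], total = 0
  t=1: active resources = [], total = 0
  t=2: active resources = [1], total = 1
  t=3: active resources = [6, 1], total = 7
  t=4: active resources = [6, 1], total = 7
  t=5: active resources = [2], total = 2
  t=6: active resources = [2, 4], total = 6
  t=7: active resources = [2, 4], total = 6
  t=8: active resources = [5, 4, 5], total = 14
  t=9: active resources = [5, 4, 5], total = 14
  t=10: active resources = [5, 5], total = 10
  t=11: active resources = [5], total = 5
  t=12: active resources = [5], total = 5
Peak resource demand = 14

14


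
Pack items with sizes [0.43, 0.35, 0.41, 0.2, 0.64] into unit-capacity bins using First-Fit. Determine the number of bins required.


Place items sequentially using First-Fit:
  Item 0.43 -> new Bin 1
  Item 0.35 -> Bin 1 (now 0.78)
  Item 0.41 -> new Bin 2
  Item 0.2 -> Bin 1 (now 0.98)
  Item 0.64 -> new Bin 3
Total bins used = 3

3


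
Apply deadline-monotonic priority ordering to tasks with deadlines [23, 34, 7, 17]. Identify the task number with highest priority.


Sort tasks by relative deadline (ascending):
  Task 3: deadline = 7
  Task 4: deadline = 17
  Task 1: deadline = 23
  Task 2: deadline = 34
Priority order (highest first): [3, 4, 1, 2]
Highest priority task = 3

3


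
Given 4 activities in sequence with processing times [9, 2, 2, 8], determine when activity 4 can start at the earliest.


Activity 4 starts after activities 1 through 3 complete.
Predecessor durations: [9, 2, 2]
ES = 9 + 2 + 2 = 13

13


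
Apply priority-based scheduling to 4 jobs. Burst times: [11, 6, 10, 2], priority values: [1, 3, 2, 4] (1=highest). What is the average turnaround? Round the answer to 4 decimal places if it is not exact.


Sort by priority (ascending = highest first):
Order: [(1, 11), (2, 10), (3, 6), (4, 2)]
Completion times:
  Priority 1, burst=11, C=11
  Priority 2, burst=10, C=21
  Priority 3, burst=6, C=27
  Priority 4, burst=2, C=29
Average turnaround = 88/4 = 22.0

22.0


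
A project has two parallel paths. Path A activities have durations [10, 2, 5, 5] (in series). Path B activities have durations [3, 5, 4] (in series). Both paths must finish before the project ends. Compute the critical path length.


Path A total = 10 + 2 + 5 + 5 = 22
Path B total = 3 + 5 + 4 = 12
Critical path = longest path = max(22, 12) = 22

22


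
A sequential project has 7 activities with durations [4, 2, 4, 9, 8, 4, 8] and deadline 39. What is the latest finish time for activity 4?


LF(activity 4) = deadline - sum of successor durations
Successors: activities 5 through 7 with durations [8, 4, 8]
Sum of successor durations = 20
LF = 39 - 20 = 19

19


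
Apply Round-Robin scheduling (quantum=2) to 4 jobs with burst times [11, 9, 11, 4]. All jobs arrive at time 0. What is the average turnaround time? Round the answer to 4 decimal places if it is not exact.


Time quantum = 2
Execution trace:
  J1 runs 2 units, time = 2
  J2 runs 2 units, time = 4
  J3 runs 2 units, time = 6
  J4 runs 2 units, time = 8
  J1 runs 2 units, time = 10
  J2 runs 2 units, time = 12
  J3 runs 2 units, time = 14
  J4 runs 2 units, time = 16
  J1 runs 2 units, time = 18
  J2 runs 2 units, time = 20
  J3 runs 2 units, time = 22
  J1 runs 2 units, time = 24
  J2 runs 2 units, time = 26
  J3 runs 2 units, time = 28
  J1 runs 2 units, time = 30
  J2 runs 1 units, time = 31
  J3 runs 2 units, time = 33
  J1 runs 1 units, time = 34
  J3 runs 1 units, time = 35
Finish times: [34, 31, 35, 16]
Average turnaround = 116/4 = 29.0

29.0


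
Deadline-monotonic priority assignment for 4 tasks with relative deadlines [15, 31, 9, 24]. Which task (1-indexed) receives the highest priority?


Sort tasks by relative deadline (ascending):
  Task 3: deadline = 9
  Task 1: deadline = 15
  Task 4: deadline = 24
  Task 2: deadline = 31
Priority order (highest first): [3, 1, 4, 2]
Highest priority task = 3

3


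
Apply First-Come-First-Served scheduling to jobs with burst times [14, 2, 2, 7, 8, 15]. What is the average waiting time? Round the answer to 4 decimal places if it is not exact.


FCFS order (as given): [14, 2, 2, 7, 8, 15]
Waiting times:
  Job 1: wait = 0
  Job 2: wait = 14
  Job 3: wait = 16
  Job 4: wait = 18
  Job 5: wait = 25
  Job 6: wait = 33
Sum of waiting times = 106
Average waiting time = 106/6 = 17.6667

17.6667


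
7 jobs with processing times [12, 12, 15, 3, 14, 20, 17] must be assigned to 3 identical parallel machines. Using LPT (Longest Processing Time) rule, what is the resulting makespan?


Sort jobs in decreasing order (LPT): [20, 17, 15, 14, 12, 12, 3]
Assign each job to the least loaded machine:
  Machine 1: jobs [20, 12], load = 32
  Machine 2: jobs [17, 12, 3], load = 32
  Machine 3: jobs [15, 14], load = 29
Makespan = max load = 32

32


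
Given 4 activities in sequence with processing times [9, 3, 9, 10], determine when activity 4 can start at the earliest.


Activity 4 starts after activities 1 through 3 complete.
Predecessor durations: [9, 3, 9]
ES = 9 + 3 + 9 = 21

21


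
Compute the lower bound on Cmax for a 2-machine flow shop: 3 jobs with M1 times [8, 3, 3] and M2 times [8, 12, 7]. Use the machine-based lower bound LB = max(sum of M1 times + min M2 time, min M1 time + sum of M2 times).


LB1 = sum(M1 times) + min(M2 times) = 14 + 7 = 21
LB2 = min(M1 times) + sum(M2 times) = 3 + 27 = 30
Lower bound = max(LB1, LB2) = max(21, 30) = 30

30


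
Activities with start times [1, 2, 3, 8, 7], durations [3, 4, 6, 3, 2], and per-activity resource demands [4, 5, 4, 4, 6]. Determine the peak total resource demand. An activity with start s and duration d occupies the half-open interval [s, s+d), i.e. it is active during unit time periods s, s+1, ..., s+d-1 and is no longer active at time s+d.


Each activity i is active on [start_i, start_i + duration_i).
Compute total resource usage per time slot:
  t=0: active resources = [], total = 0
  t=1: active resources = [4], total = 4
  t=2: active resources = [4, 5], total = 9
  t=3: active resources = [4, 5, 4], total = 13
  t=4: active resources = [5, 4], total = 9
  t=5: active resources = [5, 4], total = 9
  t=6: active resources = [4], total = 4
  t=7: active resources = [4, 6], total = 10
  t=8: active resources = [4, 4, 6], total = 14
  t=9: active resources = [4], total = 4
  t=10: active resources = [4], total = 4
Peak resource demand = 14

14


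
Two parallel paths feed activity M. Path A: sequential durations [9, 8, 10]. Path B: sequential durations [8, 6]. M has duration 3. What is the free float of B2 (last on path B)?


ES(B2) = sum of predecessors on chain B = 8
EF(B2) = ES + duration = 8 + 6 = 14
Successor of B2 is M. ES(M) = max(sum(A), sum(B)) = max(27, 14) = 27
Free float = ES(successor) - EF(current) = 27 - 14 = 13

13


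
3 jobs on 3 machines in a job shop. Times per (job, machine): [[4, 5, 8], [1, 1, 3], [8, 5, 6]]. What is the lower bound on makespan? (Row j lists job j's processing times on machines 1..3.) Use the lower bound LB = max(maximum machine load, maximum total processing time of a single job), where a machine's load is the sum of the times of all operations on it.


Machine loads:
  Machine 1: 4 + 1 + 8 = 13
  Machine 2: 5 + 1 + 5 = 11
  Machine 3: 8 + 3 + 6 = 17
Max machine load = 17
Job totals:
  Job 1: 17
  Job 2: 5
  Job 3: 19
Max job total = 19
Lower bound = max(17, 19) = 19

19


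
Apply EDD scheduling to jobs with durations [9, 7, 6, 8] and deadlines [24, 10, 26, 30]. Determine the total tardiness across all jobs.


Sort by due date (EDD order): [(7, 10), (9, 24), (6, 26), (8, 30)]
Compute completion times and tardiness:
  Job 1: p=7, d=10, C=7, tardiness=max(0,7-10)=0
  Job 2: p=9, d=24, C=16, tardiness=max(0,16-24)=0
  Job 3: p=6, d=26, C=22, tardiness=max(0,22-26)=0
  Job 4: p=8, d=30, C=30, tardiness=max(0,30-30)=0
Total tardiness = 0

0


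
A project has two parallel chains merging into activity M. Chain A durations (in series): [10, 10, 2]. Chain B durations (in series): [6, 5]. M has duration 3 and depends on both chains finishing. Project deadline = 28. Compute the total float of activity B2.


Forward pass: ES(B2) = sum of predecessors on chain B = 6
EF = ES + duration = 6 + 5 = 11
Backward pass: LF(M) = deadline = 28; LS(M) = 28 - 3 = 25
LF(B2) = LS(M) - sum(successors on chain B) = 25 - 0 = 25
LS = LF - duration = 25 - 5 = 20
Total float = LS - ES = 20 - 6 = 14

14


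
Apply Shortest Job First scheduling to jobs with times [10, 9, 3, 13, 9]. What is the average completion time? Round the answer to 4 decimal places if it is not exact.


SJF order (ascending): [3, 9, 9, 10, 13]
Completion times:
  Job 1: burst=3, C=3
  Job 2: burst=9, C=12
  Job 3: burst=9, C=21
  Job 4: burst=10, C=31
  Job 5: burst=13, C=44
Average completion = 111/5 = 22.2

22.2


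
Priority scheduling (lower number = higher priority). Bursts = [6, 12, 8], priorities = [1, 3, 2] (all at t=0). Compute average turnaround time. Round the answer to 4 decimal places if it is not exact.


Sort by priority (ascending = highest first):
Order: [(1, 6), (2, 8), (3, 12)]
Completion times:
  Priority 1, burst=6, C=6
  Priority 2, burst=8, C=14
  Priority 3, burst=12, C=26
Average turnaround = 46/3 = 15.3333

15.3333


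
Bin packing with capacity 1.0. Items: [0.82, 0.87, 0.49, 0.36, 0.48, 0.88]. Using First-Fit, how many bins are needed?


Place items sequentially using First-Fit:
  Item 0.82 -> new Bin 1
  Item 0.87 -> new Bin 2
  Item 0.49 -> new Bin 3
  Item 0.36 -> Bin 3 (now 0.85)
  Item 0.48 -> new Bin 4
  Item 0.88 -> new Bin 5
Total bins used = 5

5


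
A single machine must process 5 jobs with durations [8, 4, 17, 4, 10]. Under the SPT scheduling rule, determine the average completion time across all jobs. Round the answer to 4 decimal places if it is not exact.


Sort jobs by processing time (SPT order): [4, 4, 8, 10, 17]
Compute completion times sequentially:
  Job 1: processing = 4, completes at 4
  Job 2: processing = 4, completes at 8
  Job 3: processing = 8, completes at 16
  Job 4: processing = 10, completes at 26
  Job 5: processing = 17, completes at 43
Sum of completion times = 97
Average completion time = 97/5 = 19.4

19.4


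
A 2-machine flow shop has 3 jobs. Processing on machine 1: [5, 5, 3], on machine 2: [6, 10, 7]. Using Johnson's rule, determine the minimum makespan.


Apply Johnson's rule:
  Group 1 (a <= b): [(3, 3, 7), (1, 5, 6), (2, 5, 10)]
  Group 2 (a > b): []
Optimal job order: [3, 1, 2]
Schedule:
  Job 3: M1 done at 3, M2 done at 10
  Job 1: M1 done at 8, M2 done at 16
  Job 2: M1 done at 13, M2 done at 26
Makespan = 26

26


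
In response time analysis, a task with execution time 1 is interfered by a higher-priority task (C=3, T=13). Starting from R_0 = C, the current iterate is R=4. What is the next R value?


R_next = C + ceil(R_prev / T_hp) * C_hp
ceil(4 / 13) = ceil(0.3077) = 1
Interference = 1 * 3 = 3
R_next = 1 + 3 = 4
R_next = R_prev, so the iteration has converged (response time = 4).

4


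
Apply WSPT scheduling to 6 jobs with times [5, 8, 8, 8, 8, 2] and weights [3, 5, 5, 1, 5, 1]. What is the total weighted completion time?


Compute p/w ratios and sort ascending (WSPT): [(8, 5), (8, 5), (8, 5), (5, 3), (2, 1), (8, 1)]
Compute weighted completion times:
  Job (p=8,w=5): C=8, w*C=5*8=40
  Job (p=8,w=5): C=16, w*C=5*16=80
  Job (p=8,w=5): C=24, w*C=5*24=120
  Job (p=5,w=3): C=29, w*C=3*29=87
  Job (p=2,w=1): C=31, w*C=1*31=31
  Job (p=8,w=1): C=39, w*C=1*39=39
Total weighted completion time = 397

397


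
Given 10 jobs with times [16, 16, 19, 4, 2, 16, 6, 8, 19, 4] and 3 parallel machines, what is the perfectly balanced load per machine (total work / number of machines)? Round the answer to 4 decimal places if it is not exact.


Total processing time = 16 + 16 + 19 + 4 + 2 + 16 + 6 + 8 + 19 + 4 = 110
Number of machines = 3
Ideal balanced load = 110 / 3 = 36.6667

36.6667


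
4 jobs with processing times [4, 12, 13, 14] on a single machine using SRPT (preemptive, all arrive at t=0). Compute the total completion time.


Since all jobs arrive at t=0, SRPT equals SPT ordering.
SPT order: [4, 12, 13, 14]
Completion times:
  Job 1: p=4, C=4
  Job 2: p=12, C=16
  Job 3: p=13, C=29
  Job 4: p=14, C=43
Total completion time = 4 + 16 + 29 + 43 = 92

92


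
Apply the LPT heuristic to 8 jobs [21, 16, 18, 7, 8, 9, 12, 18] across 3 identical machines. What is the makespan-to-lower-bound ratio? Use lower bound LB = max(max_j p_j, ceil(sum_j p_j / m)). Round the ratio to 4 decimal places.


LPT order: [21, 18, 18, 16, 12, 9, 8, 7]
Machine loads after assignment: [38, 34, 37]
LPT makespan = 38
Lower bound = max(max_job, ceil(total/3)) = max(21, 37) = 37
Ratio = 38 / 37 = 1.027

1.027
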